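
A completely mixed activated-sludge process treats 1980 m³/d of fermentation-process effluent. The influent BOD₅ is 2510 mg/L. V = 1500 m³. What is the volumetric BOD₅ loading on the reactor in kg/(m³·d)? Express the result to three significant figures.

Applied BOD₅ load per unit volume = Q·S₀/V = (1980 × 2510/1000)/1500 = 3.313 kg BOD₅·m⁻³·d⁻¹.

L_v ≈ 3.31 kg BOD₅/(m³·d)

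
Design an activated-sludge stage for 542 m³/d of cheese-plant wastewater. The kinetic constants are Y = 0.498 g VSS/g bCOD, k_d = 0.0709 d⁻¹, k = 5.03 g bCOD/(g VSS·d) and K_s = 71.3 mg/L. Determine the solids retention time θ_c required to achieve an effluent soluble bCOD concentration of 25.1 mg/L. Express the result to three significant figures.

θ_c ≈ 1.72 d

From 1/θ_c = Y·k·S/(K_s + S) − k_d: Y·k·S/(K_s+S) = 0.498 × 5.03 × 25.1 / (71.3 + 25.1) = 0.6522 d⁻¹.
θ_c = 1/(μ − k_d) = 1/(0.6522 − 0.0709) = 1/0.5813 = 1.720 d.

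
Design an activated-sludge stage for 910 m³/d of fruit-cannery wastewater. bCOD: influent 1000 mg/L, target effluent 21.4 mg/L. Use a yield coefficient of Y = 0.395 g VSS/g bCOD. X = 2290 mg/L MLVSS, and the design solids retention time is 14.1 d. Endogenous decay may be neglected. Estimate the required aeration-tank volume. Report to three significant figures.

V ≈ 2170 m³

V·X = Y·Q·ΔS·θ_c gives V = 0.395 × 910 × (1000 − 21.4) × 14.1 / 2290 = 2166 m³.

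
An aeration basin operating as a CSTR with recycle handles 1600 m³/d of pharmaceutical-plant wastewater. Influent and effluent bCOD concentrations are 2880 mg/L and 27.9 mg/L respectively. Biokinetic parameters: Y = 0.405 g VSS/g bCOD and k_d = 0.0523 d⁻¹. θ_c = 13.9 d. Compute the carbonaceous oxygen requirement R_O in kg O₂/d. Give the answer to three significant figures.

Correct the yield for decay: Y_obs = Y/(1 + k_d θ_c) = 0.405 / (1 + 0.0523 × 13.9) = 0.405 / 1.727 = 0.2345.
ΔS = 2880 − 27.9 = 2852 mg/L, so the substrate removal rate is 1600 × 2852/1000 = 4563 kg bCOD/d.
P_X = Y_obs·Q·(S₀ − S) = 0.2345 × 4563 = 1070 kg VSS/d.
Carbonaceous O₂ demand = substrate oxidised − cell-mass equivalent = 4563 − 1.42 × 1070 = 3044 kg O₂/d.

R_O ≈ 3040 kg O₂/d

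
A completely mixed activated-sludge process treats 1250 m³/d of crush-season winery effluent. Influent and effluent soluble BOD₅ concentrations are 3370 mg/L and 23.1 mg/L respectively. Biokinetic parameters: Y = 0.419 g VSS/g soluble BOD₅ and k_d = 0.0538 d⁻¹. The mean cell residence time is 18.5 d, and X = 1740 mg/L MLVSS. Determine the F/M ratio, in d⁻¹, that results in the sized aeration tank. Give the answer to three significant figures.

Steady-state biomass mass balance: V·X·(1 + k_d·θ_c) = Y·Q·(S₀ − S)·θ_c, so V = 0.419 × 1250 × (3370 − 23.1) × 18.5 / [1740 × (1 + 0.0538 × 18.5)] = 3.24×10^7 / 3472 = 9341 m³.
F/M = Q·S₀ / (V·X) = 1250 × 3370 / (9341 × 1740) = 0.2592 g soluble BOD₅·(g VSS·d)⁻¹.

F/M ≈ 0.259 d⁻¹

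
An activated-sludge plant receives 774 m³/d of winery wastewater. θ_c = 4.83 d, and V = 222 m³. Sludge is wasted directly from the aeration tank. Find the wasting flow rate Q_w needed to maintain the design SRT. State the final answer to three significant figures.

Wasting from the aeration tank: Q_w = V / θ_c = 222.0 / 4.83 = 45.96 m³/d.

Q_w ≈ 46.0 m³/d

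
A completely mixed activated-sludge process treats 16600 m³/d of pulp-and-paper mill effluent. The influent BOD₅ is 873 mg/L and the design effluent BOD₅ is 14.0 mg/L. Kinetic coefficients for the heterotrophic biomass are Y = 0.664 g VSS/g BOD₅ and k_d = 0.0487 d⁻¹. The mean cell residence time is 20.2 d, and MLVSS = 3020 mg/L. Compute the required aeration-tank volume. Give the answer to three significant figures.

Rearranging the biomass balance for a CMAS with decay, V = Y·Q·ΔS·θ_c / [X·(1+k_d θ_c)] = 0.664 × 16600 × (873 − 14.0) × 20.2 / [3020 × (1 + 0.0487 × 20.2)] = 1.91×10^8 / 5991 = 31925 m³.

V ≈ 31900 m³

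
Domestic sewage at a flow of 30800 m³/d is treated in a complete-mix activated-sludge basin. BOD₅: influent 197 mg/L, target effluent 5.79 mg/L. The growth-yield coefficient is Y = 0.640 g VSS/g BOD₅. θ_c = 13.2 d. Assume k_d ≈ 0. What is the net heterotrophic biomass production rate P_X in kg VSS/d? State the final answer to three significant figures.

No decay correction is needed, so Y_obs = Y = 0.640.
ΔS = 197 − 5.79 = 191.2 mg/L, so the substrate removal rate is 30800 × 191.2/1000 = 5889 kg BOD₅/d.
So the net sludge growth is P_X = 0.6400 × 5889 = 3769 kg VSS/d.

P_X ≈ 3770 kg VSS/d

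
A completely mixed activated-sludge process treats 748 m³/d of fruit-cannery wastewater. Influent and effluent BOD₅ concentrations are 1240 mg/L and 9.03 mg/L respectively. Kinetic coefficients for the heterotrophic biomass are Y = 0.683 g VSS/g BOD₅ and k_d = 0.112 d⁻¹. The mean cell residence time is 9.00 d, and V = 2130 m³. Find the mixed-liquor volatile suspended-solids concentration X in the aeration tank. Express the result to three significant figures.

Solving the biomass balance for X: X = Y Q (S₀−S) θ_c / [V (1+k_d θ_c)] = 0.683 × 748 × (1240 − 9.03) × 9.00 / [2130 × (1 + 0.112 × 9.00)] = 1323 mg/L.

X ≈ 1320 mg/L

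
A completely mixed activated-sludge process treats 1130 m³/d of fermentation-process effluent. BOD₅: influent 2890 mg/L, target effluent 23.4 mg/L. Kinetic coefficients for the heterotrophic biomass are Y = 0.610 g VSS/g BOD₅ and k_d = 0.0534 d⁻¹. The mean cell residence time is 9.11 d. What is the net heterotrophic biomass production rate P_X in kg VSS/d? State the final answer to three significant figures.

P_X ≈ 1330 kg VSS/d

Observed yield with endogenous decay: Y_obs = Y / (1 + k_d·θ_c) = 0.610 / (1 + 0.0534 × 9.11) = 0.610 / 1.486 = 0.4104 g VSS/g BOD₅.
Substrate removed = Q·(S₀ − S) = 1130 m³/d × (2890 − 23.4) g/m³ = 3.24×10^6 g/d = 3239 kg/d.
Net biomass production P_X = Y_obs × Q·(S₀ − S) = 0.4104 × 3239 = 1329 kg VSS/d.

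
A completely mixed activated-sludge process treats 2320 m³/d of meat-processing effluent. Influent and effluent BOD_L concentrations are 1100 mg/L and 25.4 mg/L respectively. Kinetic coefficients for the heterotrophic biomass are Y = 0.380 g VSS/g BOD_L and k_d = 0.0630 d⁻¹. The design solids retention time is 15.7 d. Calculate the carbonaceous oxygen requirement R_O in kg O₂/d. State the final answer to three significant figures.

Observed yield with endogenous decay: Y_obs = Y / (1 + k_d·θ_c) = 0.380 / (1 + 0.0630 × 15.7) = 0.380 / 1.989 = 0.1910 g VSS/g BOD_L.
Mass of BOD_L removed per day: Q(S₀ − S) = 2320 × 1075 g/m³ = 2493 kg/d.
Net sludge production P_X = 0.1910 × 2493 = 476.3 kg VSS/d.
R_O = Q·ΔS − 1.42 P_X = 2493 − 676.3 = 1817 kg O₂/d.

R_O ≈ 1820 kg O₂/d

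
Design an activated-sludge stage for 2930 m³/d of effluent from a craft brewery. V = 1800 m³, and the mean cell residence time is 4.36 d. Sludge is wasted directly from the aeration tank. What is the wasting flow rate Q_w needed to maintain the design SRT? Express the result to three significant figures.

For wasting at MLVSS concentration, Q_w = V/θ_c = 1800/4.36 = 412.8 m³/d.

Q_w ≈ 413 m³/d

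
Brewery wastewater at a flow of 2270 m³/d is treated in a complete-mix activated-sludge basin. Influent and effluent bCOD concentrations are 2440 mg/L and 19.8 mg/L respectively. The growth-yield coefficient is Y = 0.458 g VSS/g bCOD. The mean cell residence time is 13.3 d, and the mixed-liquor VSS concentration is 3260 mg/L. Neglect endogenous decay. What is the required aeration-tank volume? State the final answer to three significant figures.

V ≈ 10300 m³

V·X = Y·Q·ΔS·θ_c gives V = 0.458 × 2270 × (2440 − 19.8) × 13.3 / 3260 = 10265 m³.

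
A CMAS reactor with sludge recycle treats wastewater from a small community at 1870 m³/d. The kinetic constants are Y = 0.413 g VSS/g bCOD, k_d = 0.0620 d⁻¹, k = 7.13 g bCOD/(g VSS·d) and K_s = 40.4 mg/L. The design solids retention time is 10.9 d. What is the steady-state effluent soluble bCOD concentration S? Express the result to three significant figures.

S ≈ 2.23 mg/L

For a completely mixed reactor with recycle the Lawrence–McCarty relation gives S = K_s·(1 + k_d·θ_c) / [θ_c·(Y·k − k_d) − 1] = 40.4 × (1 + 0.0620 × 10.9) / [10.9 × (0.413 × 7.13 − 0.0620) − 1] = 67.70 / 30.42 = 2.225 mg/L.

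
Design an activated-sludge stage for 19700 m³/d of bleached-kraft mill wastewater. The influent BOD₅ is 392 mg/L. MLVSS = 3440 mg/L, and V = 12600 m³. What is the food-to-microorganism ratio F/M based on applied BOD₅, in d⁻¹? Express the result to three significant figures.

F/M ≈ 0.178 d⁻¹

F/M = applied load / biomass = Q·S₀/(V·X) = 19700 × 392 / (12600 × 3440) = 0.1782 d⁻¹.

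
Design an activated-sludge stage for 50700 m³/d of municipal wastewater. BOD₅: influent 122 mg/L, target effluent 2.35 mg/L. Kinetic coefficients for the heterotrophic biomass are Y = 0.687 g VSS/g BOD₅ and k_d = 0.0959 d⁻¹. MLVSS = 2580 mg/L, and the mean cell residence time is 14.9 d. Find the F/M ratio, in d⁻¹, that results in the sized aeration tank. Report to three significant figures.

F/M ≈ 0.242 d⁻¹

Rearranging the biomass balance for a CMAS with decay, V = Y·Q·ΔS·θ_c / [X·(1+k_d θ_c)] = 0.687 × 50700 × (122 − 2.35) × 14.9 / [2580 × (1 + 0.0959 × 14.9)] = 6.21×10^7 / 6267 = 9909 m³.
F/M = applied load / biomass = Q·S₀/(V·X) = 50700 × 122 / (9909 × 2580) = 0.2419 d⁻¹.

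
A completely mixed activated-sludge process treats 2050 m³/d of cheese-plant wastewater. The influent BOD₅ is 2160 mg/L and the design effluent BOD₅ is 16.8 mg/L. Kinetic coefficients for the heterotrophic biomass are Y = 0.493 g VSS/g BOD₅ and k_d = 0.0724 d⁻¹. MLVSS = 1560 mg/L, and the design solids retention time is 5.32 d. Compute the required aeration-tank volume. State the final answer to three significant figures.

V ≈ 5330 m³

Steady-state biomass mass balance: V·X·(1 + k_d·θ_c) = Y·Q·(S₀ − S)·θ_c, so V = 0.493 × 2050 × (2160 − 16.8) × 5.32 / [1560 × (1 + 0.0724 × 5.32)] = 1.15×10^7 / 2161 = 5333 m³.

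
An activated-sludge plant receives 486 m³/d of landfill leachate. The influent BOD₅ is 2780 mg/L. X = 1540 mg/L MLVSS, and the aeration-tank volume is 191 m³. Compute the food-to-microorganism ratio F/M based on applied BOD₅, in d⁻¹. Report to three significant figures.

Food-to-microorganism ratio F/M = Q S₀ / (V X) = 486 × 2780 / (191.0 × 1540) = 4.593 d⁻¹.

F/M ≈ 4.59 d⁻¹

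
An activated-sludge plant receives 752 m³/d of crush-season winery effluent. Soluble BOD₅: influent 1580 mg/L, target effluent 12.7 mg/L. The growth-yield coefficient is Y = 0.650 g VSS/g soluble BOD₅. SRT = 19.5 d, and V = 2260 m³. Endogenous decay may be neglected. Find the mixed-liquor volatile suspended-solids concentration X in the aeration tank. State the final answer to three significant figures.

From V·X = Y·Q·(S₀ − S)·θ_c (decay neglected): X = 0.650 × 752 × (1580 − 12.7) × 19.5 / 2260 = 6610 mg/L.

X ≈ 6610 mg/L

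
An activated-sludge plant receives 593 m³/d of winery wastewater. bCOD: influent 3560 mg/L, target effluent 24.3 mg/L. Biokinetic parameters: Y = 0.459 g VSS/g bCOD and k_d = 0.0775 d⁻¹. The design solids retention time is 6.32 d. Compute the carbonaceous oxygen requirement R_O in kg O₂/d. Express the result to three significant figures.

R_O ≈ 1180 kg O₂/d

The observed yield is Y_obs = Y/(1 + k_d·θ_c) = 0.459 / (1 + 0.0775 × 6.32) = 0.459 / 1.490 = 0.3081 g VSS per g bCOD removed.
Q·(S₀ − S) = 593 × (3560 − 24.3) × 10⁻³ = 2097 kg/d removed.
Net sludge production P_X = 0.3081 × 2097 = 646.0 kg VSS/d.
R_O = Q·(S₀ − S) − 1.42·P_X = 2097 − 1.42 × 646.0 = 1179 kg O₂/d.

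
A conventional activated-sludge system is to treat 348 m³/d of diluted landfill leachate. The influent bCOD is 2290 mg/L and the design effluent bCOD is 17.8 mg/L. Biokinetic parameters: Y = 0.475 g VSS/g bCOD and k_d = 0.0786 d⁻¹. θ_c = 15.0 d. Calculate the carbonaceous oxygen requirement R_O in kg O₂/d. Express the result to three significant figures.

Correct the yield for decay: Y_obs = Y/(1 + k_d θ_c) = 0.475 / (1 + 0.0786 × 15.0) = 0.475 / 2.179 = 0.2180.
ΔS = 2290 − 17.8 = 2272 mg/L, so the substrate removal rate is 348 × 2272/1000 = 790.7 kg bCOD/d.
Net sludge production P_X = 0.2180 × 790.7 = 172.4 kg VSS/d.
Carbonaceous O₂ demand = substrate oxidised − cell-mass equivalent = 790.7 − 1.42 × 172.4 = 546.0 kg O₂/d.

R_O ≈ 546 kg O₂/d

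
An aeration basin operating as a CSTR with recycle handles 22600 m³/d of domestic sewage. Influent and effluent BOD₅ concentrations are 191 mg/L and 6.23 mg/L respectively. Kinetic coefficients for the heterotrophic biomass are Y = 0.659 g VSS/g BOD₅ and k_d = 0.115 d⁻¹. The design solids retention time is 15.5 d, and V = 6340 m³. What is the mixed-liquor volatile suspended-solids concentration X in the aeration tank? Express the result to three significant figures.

From V·X·(1 + k_d·θ_c) = Y·Q·(S₀ − S)·θ_c: X = 0.659 × 22600 × (191 − 6.23) × 15.5 / [6340 × (1 + 0.115 × 15.5)] = 2418 mg/L.

X ≈ 2420 mg/L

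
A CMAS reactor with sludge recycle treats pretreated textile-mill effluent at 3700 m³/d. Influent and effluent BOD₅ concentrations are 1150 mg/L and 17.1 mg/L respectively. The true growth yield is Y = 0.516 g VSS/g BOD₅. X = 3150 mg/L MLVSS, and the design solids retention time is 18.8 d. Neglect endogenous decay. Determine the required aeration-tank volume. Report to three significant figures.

Biomass mass balance (decay neglected): V·X = Y·Q·(S₀ − S)·θ_c, so V = 0.516 × 3700 × (1150 − 17.1) × 18.8 / 3150 = 12909 m³.

V ≈ 12900 m³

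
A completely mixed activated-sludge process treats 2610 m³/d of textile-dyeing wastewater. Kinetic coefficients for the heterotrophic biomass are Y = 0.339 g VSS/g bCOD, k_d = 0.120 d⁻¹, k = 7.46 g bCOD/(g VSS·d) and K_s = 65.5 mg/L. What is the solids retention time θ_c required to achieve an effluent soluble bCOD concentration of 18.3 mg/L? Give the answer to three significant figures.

θ_c ≈ 2.31 d

At the target effluent, Y k S/(K_s+S) = 0.339×7.46×18.3/83.80 = 0.5523 d⁻¹.
Then 1/θ_c = μ − k_d = 0.5523 − 0.120 = 0.4323 d⁻¹, giving θ_c = 2.313 d.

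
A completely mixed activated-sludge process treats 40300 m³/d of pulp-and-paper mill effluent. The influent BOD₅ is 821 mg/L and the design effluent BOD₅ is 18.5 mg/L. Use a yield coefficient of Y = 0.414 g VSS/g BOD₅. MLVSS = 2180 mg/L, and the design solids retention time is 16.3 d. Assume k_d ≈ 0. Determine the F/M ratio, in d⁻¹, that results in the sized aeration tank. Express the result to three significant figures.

Biomass mass balance (decay neglected): V·X = Y·Q·(S₀ − S)·θ_c, so V = 0.414 × 40300 × (821 − 18.5) × 16.3 / 2180 = 100111 m³.
F/M = applied load / biomass = Q·S₀/(V·X) = 40300 × 821 / (100111 × 2180) = 0.1516 d⁻¹.

F/M ≈ 0.152 d⁻¹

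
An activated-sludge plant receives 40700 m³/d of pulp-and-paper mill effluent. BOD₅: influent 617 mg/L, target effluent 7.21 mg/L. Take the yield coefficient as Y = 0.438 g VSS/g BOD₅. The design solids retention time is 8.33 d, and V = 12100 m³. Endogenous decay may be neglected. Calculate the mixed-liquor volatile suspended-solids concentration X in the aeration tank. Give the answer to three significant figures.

From V·X = Y·Q·(S₀ − S)·θ_c (decay neglected): X = 0.438 × 40700 × (617 − 7.21) × 8.33 / 12100 = 7484 mg/L.

X ≈ 7480 mg/L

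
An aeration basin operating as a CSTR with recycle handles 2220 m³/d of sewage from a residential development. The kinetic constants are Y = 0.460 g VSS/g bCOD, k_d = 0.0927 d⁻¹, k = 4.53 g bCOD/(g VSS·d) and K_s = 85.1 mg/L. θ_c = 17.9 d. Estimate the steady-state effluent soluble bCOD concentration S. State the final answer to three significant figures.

S ≈ 6.53 mg/L

Effluent substrate depends only on kinetics and SRT: S = K_s(1 + k_d θ_c) / [θ_c(Yk − k_d) − 1] = 85.1 × (1 + 0.0927 × 17.9) / [17.9 × (0.460 × 4.53 − 0.0927) − 1] = 226.3 / 34.64 = 6.533 mg/L.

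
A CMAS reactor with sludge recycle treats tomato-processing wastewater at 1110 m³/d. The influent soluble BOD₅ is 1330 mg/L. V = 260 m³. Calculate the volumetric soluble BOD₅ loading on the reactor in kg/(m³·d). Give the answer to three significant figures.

L_v ≈ 5.68 kg soluble BOD₅/(m³·d)

L_v = Q S₀ / V = 1110 × 1330 × 10⁻³ / 260.0 = 5.678 kg/(m³·d).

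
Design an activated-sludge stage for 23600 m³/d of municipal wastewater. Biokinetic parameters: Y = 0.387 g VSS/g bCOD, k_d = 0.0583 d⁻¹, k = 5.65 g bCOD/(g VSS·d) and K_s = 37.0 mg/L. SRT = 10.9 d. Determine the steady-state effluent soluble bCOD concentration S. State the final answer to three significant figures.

S ≈ 2.73 mg/L

From the Monod/SRT balance for a CMAS, S = K_s·(1+k_d θ_c)/[θ_c·(Y k − k_d) − 1] = 37.0 × (1 + 0.0583 × 10.9) / [10.9 × (0.387 × 5.65 − 0.0583) − 1] = 60.51 / 22.20 = 2.726 mg/L.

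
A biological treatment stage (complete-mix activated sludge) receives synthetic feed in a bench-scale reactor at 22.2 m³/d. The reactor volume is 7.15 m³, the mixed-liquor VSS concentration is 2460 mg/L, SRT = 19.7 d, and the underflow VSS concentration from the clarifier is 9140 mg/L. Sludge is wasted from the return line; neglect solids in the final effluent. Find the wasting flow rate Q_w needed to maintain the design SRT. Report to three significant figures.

Q_w ≈ 0.0977 m³/d

Wasting from the return line (neglecting effluent solids): Q_w = V·X / (θ_c·X_r) = 7.150 × 2460 / (19.7 × 9140) = 0.09769 m³/d.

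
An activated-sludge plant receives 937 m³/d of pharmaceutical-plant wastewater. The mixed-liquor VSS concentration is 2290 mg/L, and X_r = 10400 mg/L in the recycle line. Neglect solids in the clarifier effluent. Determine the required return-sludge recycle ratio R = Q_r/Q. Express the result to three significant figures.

R ≈ 0.282

Solids balance on the clarifier gives (1+R)X = R·X_r, so R = X/(X_r − X) = 2290 / (10400 − 2290) = 0.2824.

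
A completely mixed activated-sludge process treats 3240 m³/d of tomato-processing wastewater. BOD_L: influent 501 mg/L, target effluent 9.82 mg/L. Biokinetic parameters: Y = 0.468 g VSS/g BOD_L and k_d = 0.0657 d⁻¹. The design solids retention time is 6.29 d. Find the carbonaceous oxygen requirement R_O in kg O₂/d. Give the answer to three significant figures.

The observed yield is Y_obs = Y/(1 + k_d·θ_c) = 0.468 / (1 + 0.0657 × 6.29) = 0.468 / 1.413 = 0.3312 g VSS per g BOD_L removed.
Mass of BOD_L removed per day: Q(S₀ − S) = 3240 × 491.2 g/m³ = 1591 kg/d.
P_X = Y_obs·Q·(S₀ − S) = 0.3312 × 1591 = 527.0 kg VSS/d.
R_O = Q·(S₀ − S) − 1.42·P_X = 1591 − 1.42 × 527.0 = 843.1 kg O₂/d.

R_O ≈ 843 kg O₂/d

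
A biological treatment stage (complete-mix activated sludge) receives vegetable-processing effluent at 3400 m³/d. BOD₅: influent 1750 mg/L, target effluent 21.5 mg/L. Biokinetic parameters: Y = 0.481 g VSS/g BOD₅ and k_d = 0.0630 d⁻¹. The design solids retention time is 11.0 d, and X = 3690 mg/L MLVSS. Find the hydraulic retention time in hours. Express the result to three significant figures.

τ ≈ 35.1 h

Steady-state biomass mass balance: V·X·(1 + k_d·θ_c) = Y·Q·(S₀ − S)·θ_c, so V = 0.481 × 3400 × (1750 − 21.5) × 11.0 / [3690 × (1 + 0.0630 × 11.0)] = 3.11×10^7 / 6247 = 4977 m³.
Hydraulic retention time τ = V/Q = 4977 / 3400 = 1.464 d = 35.13 h.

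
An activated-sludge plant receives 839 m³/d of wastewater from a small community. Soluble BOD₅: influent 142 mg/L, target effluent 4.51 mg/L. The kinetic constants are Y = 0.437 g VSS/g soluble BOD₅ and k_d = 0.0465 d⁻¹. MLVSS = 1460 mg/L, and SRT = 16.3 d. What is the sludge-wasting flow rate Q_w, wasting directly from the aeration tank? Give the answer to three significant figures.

Q_w ≈ 19.6 m³/d

From the SRT design equation V = Y Q (S₀−S) θ_c / [X (1 + k_d θ_c)] = 0.437 × 839 × (142 − 4.51) × 16.3 / [1460 × (1 + 0.0465 × 16.3)] = 8.22×10^5 / 2567 = 320.1 m³.
Wasting from the aeration tank: Q_w = V / θ_c = 320.1 / 16.3 = 19.64 m³/d.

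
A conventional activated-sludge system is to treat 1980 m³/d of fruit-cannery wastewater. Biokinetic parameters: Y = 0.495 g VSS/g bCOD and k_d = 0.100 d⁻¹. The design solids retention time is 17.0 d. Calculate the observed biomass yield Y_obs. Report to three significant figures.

Observed yield with endogenous decay: Y_obs = Y / (1 + k_d·θ_c) = 0.495 / (1 + 0.100 × 17.0) = 0.495 / 2.700 = 0.1833 g VSS/g bCOD.

Y_obs ≈ 0.183 g VSS/g bCOD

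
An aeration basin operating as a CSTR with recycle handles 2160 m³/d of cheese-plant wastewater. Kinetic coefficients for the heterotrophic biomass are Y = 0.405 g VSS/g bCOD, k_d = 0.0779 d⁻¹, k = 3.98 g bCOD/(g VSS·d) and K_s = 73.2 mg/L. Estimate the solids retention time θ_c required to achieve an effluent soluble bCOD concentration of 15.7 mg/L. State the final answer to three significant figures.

θ_c ≈ 4.84 d

At the target effluent, Y k S/(K_s+S) = 0.405×3.98×15.7/88.90 = 0.2847 d⁻¹.
Then 1/θ_c = μ − k_d = 0.2847 − 0.0779 = 0.2068 d⁻¹, giving θ_c = 4.836 d.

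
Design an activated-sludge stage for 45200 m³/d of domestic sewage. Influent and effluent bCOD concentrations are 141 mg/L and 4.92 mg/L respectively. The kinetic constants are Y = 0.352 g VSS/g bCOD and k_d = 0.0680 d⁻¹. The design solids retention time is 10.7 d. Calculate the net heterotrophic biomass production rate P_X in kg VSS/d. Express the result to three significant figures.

The observed yield is Y_obs = Y/(1 + k_d·θ_c) = 0.352 / (1 + 0.0680 × 10.7) = 0.352 / 1.728 = 0.2038 g VSS per g bCOD removed.
Mass of bCOD removed per day: Q(S₀ − S) = 45200 × 136.1 g/m³ = 6151 kg/d.
Net biomass production P_X = Y_obs × Q·(S₀ − S) = 0.2038 × 6151 = 1253 kg VSS/d.

P_X ≈ 1250 kg VSS/d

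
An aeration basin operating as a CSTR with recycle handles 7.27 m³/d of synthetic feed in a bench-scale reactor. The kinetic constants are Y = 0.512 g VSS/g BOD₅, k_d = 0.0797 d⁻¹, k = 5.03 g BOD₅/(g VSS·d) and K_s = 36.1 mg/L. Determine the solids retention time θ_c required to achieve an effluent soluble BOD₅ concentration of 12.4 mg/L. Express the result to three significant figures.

θ_c ≈ 1.73 d

From 1/θ_c = Y·k·S/(K_s + S) − k_d: Y·k·S/(K_s+S) = 0.512 × 5.03 × 12.4 / (36.1 + 12.4) = 0.6584 d⁻¹.
1/θ_c = 0.6584 − 0.0797 = 0.5787 d⁻¹, so θ_c = 1.728 d.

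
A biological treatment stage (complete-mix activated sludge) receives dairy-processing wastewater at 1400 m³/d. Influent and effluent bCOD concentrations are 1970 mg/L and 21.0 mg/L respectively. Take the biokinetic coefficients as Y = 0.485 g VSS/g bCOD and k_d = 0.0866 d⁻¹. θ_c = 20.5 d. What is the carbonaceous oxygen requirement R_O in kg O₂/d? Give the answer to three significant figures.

Observed yield with endogenous decay: Y_obs = Y / (1 + k_d·θ_c) = 0.485 / (1 + 0.0866 × 20.5) = 0.485 / 2.775 = 0.1748 g VSS/g bCOD.
Substrate removed = Q·(S₀ − S) = 1400 m³/d × (1970 − 21.0) g/m³ = 2.73×10^6 g/d = 2729 kg/d.
P_X = Y_obs·Q·(S₀ − S) = 0.1748 × 2729 = 476.8 kg VSS/d.
R_O = Q·ΔS − 1.42 P_X = 2729 − 677.1 = 2051 kg O₂/d.

R_O ≈ 2050 kg O₂/d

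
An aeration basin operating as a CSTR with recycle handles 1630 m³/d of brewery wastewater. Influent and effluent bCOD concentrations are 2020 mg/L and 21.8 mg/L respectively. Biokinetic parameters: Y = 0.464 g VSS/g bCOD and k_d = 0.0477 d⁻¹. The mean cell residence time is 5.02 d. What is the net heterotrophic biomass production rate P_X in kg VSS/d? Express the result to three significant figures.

P_X ≈ 1220 kg VSS/d

Y_obs = Y / (1 + k_d θ_c) = 0.464 / (1 + 0.0477 × 5.02) = 0.464 / 1.239 = 0.3744.
Q·(S₀ − S) = 1630 × (2020 − 21.8) × 10⁻³ = 3257 kg/d removed.
Biomass produced: P_X = Y_obs·Q·ΔS = 0.3744 × 3257 ≈ 1219 kg VSS/d.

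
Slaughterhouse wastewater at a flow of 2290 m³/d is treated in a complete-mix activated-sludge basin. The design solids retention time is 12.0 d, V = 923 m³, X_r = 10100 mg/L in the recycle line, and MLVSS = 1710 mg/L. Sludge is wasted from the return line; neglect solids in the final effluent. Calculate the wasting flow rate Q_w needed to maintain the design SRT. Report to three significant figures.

Q_w ≈ 13.0 m³/d

Q_w = (V·X)/(θ_c X_r) = 923.0 × 1710 / (12.0 × 10100) = 13.02 m³/d.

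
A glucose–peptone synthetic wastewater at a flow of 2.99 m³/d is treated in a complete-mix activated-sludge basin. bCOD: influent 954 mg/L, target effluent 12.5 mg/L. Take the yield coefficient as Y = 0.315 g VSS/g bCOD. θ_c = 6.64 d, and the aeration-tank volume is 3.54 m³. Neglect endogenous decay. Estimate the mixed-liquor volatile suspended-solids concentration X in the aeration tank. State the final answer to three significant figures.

Without decay, X = Y Q (S₀−S) θ_c / V = 0.315 × 2.99 × (954 − 12.5) × 6.64 / 3.54 = 1663 mg/L.

X ≈ 1660 mg/L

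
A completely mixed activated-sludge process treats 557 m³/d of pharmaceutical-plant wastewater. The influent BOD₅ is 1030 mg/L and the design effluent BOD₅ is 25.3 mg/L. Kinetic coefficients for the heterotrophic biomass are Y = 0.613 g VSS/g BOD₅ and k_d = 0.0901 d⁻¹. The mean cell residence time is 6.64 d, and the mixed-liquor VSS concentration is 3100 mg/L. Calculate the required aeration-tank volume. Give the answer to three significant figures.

From the SRT design equation V = Y Q (S₀−S) θ_c / [X (1 + k_d θ_c)] = 0.613 × 557 × (1030 − 25.3) × 6.64 / [3100 × (1 + 0.0901 × 6.64)] = 2.28×10^6 / 4955 = 459.7 m³.

V ≈ 460 m³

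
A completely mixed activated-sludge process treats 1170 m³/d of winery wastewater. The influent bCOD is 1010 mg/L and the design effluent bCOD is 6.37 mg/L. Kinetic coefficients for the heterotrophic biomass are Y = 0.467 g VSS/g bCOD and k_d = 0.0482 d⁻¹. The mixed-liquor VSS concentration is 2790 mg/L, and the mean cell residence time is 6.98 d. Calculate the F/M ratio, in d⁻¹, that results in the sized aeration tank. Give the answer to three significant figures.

F/M ≈ 0.413 d⁻¹

Rearranging the biomass balance for a CMAS with decay, V = Y·Q·ΔS·θ_c / [X·(1+k_d θ_c)] = 0.467 × 1170 × (1010 − 6.37) × 6.98 / [2790 × (1 + 0.0482 × 6.98)] = 3.83×10^6 / 3729 = 1027 m³.
Food-to-microorganism ratio F/M = Q S₀ / (V X) = 1170 × 1010 / (1027 × 2790) = 0.4126 d⁻¹.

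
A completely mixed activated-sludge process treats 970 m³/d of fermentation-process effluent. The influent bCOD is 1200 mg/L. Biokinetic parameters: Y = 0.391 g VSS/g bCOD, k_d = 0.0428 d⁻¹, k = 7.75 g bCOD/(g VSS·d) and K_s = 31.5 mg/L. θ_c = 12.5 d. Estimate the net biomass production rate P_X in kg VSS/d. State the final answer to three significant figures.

P_X ≈ 296 kg VSS/d

Effluent substrate depends only on kinetics and SRT: S = K_s(1 + k_d θ_c) / [θ_c(Yk − k_d) − 1] = 31.5 × (1 + 0.0428 × 12.5) / [12.5 × (0.391 × 7.75 − 0.0428) − 1] = 48.35 / 36.34 = 1.330 mg/L.
Observed yield with endogenous decay: Y_obs = Y / (1 + k_d·θ_c) = 0.391 / (1 + 0.0428 × 12.5) = 0.391 / 1.535 = 0.2547 g VSS/g bCOD.
ΔS = 1200 − 1.33 = 1199 mg/L, so the substrate removal rate is 970 × 1199/1000 = 1163 kg bCOD/d.
So the net sludge growth is P_X = 0.2547 × 1163 = 296.2 kg VSS/d.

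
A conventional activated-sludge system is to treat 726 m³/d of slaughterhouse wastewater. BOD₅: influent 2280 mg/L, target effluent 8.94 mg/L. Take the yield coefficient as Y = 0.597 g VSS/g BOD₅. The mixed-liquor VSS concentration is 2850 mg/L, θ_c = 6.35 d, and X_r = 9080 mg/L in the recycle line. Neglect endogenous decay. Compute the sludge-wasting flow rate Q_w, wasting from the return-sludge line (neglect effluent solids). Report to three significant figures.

Q_w ≈ 108 m³/d

V·X = Y·Q·ΔS·θ_c gives V = 0.597 × 726 × (2280 − 8.94) × 6.35 / 2850 = 2193 m³.
Q_w = (V·X)/(θ_c X_r) = 2193 × 2850 / (6.35 × 9080) = 108.4 m³/d.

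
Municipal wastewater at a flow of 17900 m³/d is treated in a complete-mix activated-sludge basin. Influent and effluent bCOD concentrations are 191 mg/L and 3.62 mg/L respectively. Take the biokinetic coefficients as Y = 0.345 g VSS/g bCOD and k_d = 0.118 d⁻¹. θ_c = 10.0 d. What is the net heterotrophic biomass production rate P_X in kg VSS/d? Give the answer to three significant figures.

P_X ≈ 531 kg VSS/d

Correct the yield for decay: Y_obs = Y/(1 + k_d θ_c) = 0.345 / (1 + 0.118 × 10.0) = 0.345 / 2.180 = 0.1583.
Substrate removed = Q·(S₀ − S) = 17900 m³/d × (191 − 3.62) g/m³ = 3.35×10^6 g/d = 3354 kg/d.
P_X = Y_obs · Q(S₀ − S) = 0.1583 × 3354 = 530.8 kg VSS/d.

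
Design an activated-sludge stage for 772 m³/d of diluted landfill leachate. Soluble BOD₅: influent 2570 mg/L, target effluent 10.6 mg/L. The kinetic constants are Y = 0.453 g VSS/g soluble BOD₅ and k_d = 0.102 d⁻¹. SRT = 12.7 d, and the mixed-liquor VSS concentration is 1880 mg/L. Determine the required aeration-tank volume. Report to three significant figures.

V ≈ 2630 m³

Steady-state biomass mass balance: V·X·(1 + k_d·θ_c) = Y·Q·(S₀ − S)·θ_c, so V = 0.453 × 772 × (2570 − 10.6) × 12.7 / [1880 × (1 + 0.102 × 12.7)] = 1.14×10^7 / 4315 = 2634 m³.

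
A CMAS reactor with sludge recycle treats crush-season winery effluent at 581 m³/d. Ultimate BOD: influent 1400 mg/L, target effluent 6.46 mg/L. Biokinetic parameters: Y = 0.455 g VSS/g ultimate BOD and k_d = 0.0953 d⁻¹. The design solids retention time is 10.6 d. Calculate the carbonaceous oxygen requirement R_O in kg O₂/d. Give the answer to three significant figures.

R_O ≈ 549 kg O₂/d

Observed yield with endogenous decay: Y_obs = Y / (1 + k_d·θ_c) = 0.455 / (1 + 0.0953 × 10.6) = 0.455 / 2.010 = 0.2263 g VSS/g ultimate BOD.
Mass of ultimate BOD removed per day: Q(S₀ − S) = 581 × 1394 g/m³ = 809.6 kg/d.
Net sludge production P_X = 0.2263 × 809.6 = 183.3 kg VSS/d.
Carbonaceous O₂ demand = substrate oxidised − cell-mass equivalent = 809.6 − 1.42 × 183.3 = 549.4 kg O₂/d.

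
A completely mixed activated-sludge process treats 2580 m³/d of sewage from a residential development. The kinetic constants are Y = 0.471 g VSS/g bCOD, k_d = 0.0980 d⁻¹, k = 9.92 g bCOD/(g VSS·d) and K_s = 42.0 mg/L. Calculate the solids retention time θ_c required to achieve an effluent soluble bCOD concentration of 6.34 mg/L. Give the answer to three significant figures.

θ_c ≈ 1.94 d

At the target effluent, Y k S/(K_s+S) = 0.471×9.92×6.34/48.34 = 0.6128 d⁻¹.
Then 1/θ_c = μ − k_d = 0.6128 − 0.0980 = 0.5148 d⁻¹, giving θ_c = 1.943 d.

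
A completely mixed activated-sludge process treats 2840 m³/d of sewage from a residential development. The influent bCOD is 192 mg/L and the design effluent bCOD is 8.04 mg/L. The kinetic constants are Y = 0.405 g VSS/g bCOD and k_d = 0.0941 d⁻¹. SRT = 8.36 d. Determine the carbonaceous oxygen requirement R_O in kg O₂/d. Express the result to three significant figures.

The observed yield is Y_obs = Y/(1 + k_d·θ_c) = 0.405 / (1 + 0.0941 × 8.36) = 0.405 / 1.787 = 0.2267 g VSS per g bCOD removed.
ΔS = 192 − 8.04 = 184.0 mg/L, so the substrate removal rate is 2840 × 184.0/1000 = 522.4 kg bCOD/d.
Net sludge production P_X = 0.2267 × 522.4 = 118.4 kg VSS/d.
Carbonaceous O₂ demand = substrate oxidised − cell-mass equivalent = 522.4 − 1.42 × 118.4 = 354.3 kg O₂/d.

R_O ≈ 354 kg O₂/d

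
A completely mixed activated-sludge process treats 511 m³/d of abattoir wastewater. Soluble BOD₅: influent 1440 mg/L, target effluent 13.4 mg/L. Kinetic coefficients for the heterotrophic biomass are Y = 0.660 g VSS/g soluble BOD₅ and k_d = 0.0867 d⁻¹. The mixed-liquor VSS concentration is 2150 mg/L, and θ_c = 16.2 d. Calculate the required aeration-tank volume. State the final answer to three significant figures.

V ≈ 1510 m³

From the SRT design equation V = Y Q (S₀−S) θ_c / [X (1 + k_d θ_c)] = 0.660 × 511 × (1440 − 13.4) × 16.2 / [2150 × (1 + 0.0867 × 16.2)] = 7.79×10^6 / 5170 = 1508 m³.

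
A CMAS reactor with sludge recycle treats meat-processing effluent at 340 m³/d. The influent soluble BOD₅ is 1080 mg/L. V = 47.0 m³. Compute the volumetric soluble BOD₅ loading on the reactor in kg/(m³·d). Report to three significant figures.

L_v ≈ 7.81 kg soluble BOD₅/(m³·d)

Applied soluble BOD₅ load per unit volume = Q·S₀/V = (340 × 1080/1000)/47.00 = 7.813 kg soluble BOD₅·m⁻³·d⁻¹.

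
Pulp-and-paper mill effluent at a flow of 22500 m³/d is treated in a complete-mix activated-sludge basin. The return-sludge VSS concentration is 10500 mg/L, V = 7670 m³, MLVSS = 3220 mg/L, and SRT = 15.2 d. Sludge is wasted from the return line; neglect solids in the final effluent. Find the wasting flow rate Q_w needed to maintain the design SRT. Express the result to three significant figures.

Q_w ≈ 155 m³/d

Q_w = (V·X)/(θ_c X_r) = 7670 × 3220 / (15.2 × 10500) = 154.7 m³/d.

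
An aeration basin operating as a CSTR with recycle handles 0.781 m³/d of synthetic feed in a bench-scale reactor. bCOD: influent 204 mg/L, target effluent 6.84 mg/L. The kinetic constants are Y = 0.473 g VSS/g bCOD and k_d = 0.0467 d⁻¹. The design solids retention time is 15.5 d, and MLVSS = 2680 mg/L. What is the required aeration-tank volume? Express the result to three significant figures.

V ≈ 0.244 m³

Rearranging the biomass balance for a CMAS with decay, V = Y·Q·ΔS·θ_c / [X·(1+k_d θ_c)] = 0.473 × 0.781 × (204 − 6.84) × 15.5 / [2680 × (1 + 0.0467 × 15.5)] = 1.13×10^3 / 4620 = 0.2444 m³.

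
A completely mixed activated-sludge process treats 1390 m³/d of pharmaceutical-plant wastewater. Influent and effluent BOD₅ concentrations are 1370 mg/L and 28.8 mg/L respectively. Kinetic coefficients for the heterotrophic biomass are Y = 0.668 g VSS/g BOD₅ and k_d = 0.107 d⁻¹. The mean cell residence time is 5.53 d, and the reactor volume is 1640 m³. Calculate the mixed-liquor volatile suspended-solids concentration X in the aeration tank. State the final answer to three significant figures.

From V·X·(1 + k_d·θ_c) = Y·Q·(S₀ − S)·θ_c: X = 0.668 × 1390 × (1370 − 28.8) × 5.53 / [1640 × (1 + 0.107 × 5.53)] = 2638 mg/L.

X ≈ 2640 mg/L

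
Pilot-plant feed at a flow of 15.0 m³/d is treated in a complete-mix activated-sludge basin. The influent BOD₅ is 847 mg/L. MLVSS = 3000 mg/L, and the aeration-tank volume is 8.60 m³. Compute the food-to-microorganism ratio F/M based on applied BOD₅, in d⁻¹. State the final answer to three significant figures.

Food-to-microorganism ratio F/M = Q S₀ / (V X) = 15.0 × 847 / (8.600 × 3000) = 0.4924 d⁻¹.

F/M ≈ 0.492 d⁻¹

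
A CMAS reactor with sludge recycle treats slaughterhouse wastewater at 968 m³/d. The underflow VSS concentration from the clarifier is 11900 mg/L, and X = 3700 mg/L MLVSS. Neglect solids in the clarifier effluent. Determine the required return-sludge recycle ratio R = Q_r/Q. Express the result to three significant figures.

Solids balance on the clarifier gives (1+R)X = R·X_r, so R = X/(X_r − X) = 3700 / (11900 − 3700) = 0.4512.

R ≈ 0.451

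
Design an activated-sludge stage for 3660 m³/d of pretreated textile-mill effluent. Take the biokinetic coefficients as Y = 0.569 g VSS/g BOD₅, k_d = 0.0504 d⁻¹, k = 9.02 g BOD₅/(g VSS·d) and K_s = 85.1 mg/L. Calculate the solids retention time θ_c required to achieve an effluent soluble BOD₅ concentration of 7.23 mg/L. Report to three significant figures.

At the target effluent, Y k S/(K_s+S) = 0.569×9.02×7.23/92.33 = 0.4019 d⁻¹.
1/θ_c = 0.4019 − 0.0504 = 0.3515 d⁻¹, so θ_c = 2.845 d.

θ_c ≈ 2.84 d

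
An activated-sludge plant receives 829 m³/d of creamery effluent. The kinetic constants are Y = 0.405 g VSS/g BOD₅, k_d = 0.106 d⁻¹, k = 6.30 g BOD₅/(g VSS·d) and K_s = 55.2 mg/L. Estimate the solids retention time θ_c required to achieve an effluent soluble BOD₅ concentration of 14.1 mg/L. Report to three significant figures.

θ_c ≈ 2.42 d

From 1/θ_c = Y·k·S/(K_s + S) − k_d: Y·k·S/(K_s+S) = 0.405 × 6.30 × 14.1 / (55.2 + 14.1) = 0.5191 d⁻¹.
Then 1/θ_c = μ − k_d = 0.5191 − 0.106 = 0.4131 d⁻¹, giving θ_c = 2.421 d.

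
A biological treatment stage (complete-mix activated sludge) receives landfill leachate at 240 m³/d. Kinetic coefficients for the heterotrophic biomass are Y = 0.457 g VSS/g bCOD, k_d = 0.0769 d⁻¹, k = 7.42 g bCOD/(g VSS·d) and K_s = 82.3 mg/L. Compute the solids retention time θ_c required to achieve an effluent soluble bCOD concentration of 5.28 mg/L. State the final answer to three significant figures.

Specific growth rate at S = 5.28 mg/L: μ = YkS/(K_s+S) = 0.457·7.42·5.28/(82.3+5.28) = 0.2044 d⁻¹.
1/θ_c = 0.2044 − 0.0769 = 0.1275 d⁻¹, so θ_c = 7.841 d.

θ_c ≈ 7.84 d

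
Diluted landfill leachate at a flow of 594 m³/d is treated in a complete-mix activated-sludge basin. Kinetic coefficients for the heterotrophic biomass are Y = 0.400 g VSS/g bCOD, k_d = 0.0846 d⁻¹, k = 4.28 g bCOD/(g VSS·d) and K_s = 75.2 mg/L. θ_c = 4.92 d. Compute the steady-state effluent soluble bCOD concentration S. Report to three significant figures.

From the Monod/SRT balance for a CMAS, S = K_s·(1+k_d θ_c)/[θ_c·(Y k − k_d) − 1] = 75.2 × (1 + 0.0846 × 4.92) / [4.92 × (0.400 × 4.28 − 0.0846) − 1] = 106.5 / 7.007 = 15.20 mg/L.

S ≈ 15.2 mg/L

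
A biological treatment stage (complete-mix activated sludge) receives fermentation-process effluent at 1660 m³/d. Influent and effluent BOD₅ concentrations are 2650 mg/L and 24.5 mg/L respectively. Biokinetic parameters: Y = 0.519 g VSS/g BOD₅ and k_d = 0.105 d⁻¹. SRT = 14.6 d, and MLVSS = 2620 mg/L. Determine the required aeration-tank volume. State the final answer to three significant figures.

Rearranging the biomass balance for a CMAS with decay, V = Y·Q·ΔS·θ_c / [X·(1+k_d θ_c)] = 0.519 × 1660 × (2650 − 24.5) × 14.6 / [2620 × (1 + 0.105 × 14.6)] = 3.3×10^7 / 6636 = 4976 m³.

V ≈ 4980 m³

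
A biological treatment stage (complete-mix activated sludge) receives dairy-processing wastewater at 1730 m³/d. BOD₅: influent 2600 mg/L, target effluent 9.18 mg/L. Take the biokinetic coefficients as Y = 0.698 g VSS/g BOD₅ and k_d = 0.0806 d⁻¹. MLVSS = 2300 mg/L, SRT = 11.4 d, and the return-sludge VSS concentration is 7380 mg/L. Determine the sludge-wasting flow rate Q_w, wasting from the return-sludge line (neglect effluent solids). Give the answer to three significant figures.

Steady-state biomass mass balance: V·X·(1 + k_d·θ_c) = Y·Q·(S₀ − S)·θ_c, so V = 0.698 × 1730 × (2600 − 9.18) × 11.4 / [2300 × (1 + 0.0806 × 11.4)] = 3.57×10^7 / 4413 = 8081 m³.
Wasting from the return line (neglecting effluent solids): Q_w = V·X / (θ_c·X_r) = 8081 × 2300 / (11.4 × 7380) = 220.9 m³/d.

Q_w ≈ 221 m³/d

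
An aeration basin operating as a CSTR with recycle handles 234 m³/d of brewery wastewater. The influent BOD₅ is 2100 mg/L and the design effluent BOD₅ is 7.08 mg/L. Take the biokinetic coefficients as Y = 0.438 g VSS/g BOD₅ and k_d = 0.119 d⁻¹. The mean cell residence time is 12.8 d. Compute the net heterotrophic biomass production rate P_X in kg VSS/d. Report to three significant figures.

P_X ≈ 85.0 kg VSS/d

Correct the yield for decay: Y_obs = Y/(1 + k_d θ_c) = 0.438 / (1 + 0.119 × 12.8) = 0.438 / 2.523 = 0.1736.
Substrate removed = Q·(S₀ − S) = 234 m³/d × (2100 − 7.08) g/m³ = 4.9×10^5 g/d = 489.7 kg/d.
Biomass produced: P_X = Y_obs·Q·ΔS = 0.1736 × 489.7 ≈ 85.01 kg VSS/d.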